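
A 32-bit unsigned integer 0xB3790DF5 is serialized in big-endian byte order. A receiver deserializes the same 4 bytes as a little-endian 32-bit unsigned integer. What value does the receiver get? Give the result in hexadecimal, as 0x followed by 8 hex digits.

Stored big-endian, the bytes at ascending addresses are B3 79 0D F5.
Read back as little-endian, the first byte is least significant, giving 0xF50D79B3.

0xF50D79B3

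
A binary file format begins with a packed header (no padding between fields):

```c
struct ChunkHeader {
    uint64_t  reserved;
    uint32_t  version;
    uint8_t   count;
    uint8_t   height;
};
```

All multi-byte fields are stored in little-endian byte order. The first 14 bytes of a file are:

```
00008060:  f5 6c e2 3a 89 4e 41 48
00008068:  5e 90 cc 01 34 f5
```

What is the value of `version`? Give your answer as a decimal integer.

30183518

`version` follows `reserved` (8 bytes), so it starts at byte offset 8 and occupies 4 bytes.
Bytes at offsets 8..11: 5E 90 CC 01.
Little-endian stores the least-significant byte at the lowest address.
Reassemble most-significant byte first: 01 CC 90 5E → 0x01CC905E.
0x01CC905E = 30183518.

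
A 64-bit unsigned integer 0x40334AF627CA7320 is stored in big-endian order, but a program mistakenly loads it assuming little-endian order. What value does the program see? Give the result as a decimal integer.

2338434904520012608

Stored big-endian, the bytes at ascending addresses are 40 33 4A F6 27 CA 73 20.
Read back as little-endian, the first byte is least significant, giving 0x2073CA27F64A3340.
0x2073CA27F64A3340 = 2338434904520012608.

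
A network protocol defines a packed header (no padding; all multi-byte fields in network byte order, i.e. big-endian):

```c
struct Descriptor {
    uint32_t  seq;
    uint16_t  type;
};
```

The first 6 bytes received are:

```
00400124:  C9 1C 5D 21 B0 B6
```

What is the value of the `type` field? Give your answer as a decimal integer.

`type` follows `seq` (4 bytes), so it starts at byte offset 4 and occupies 2 bytes.
Bytes at offsets 4..5: B0 B6.
In big-endian order the high byte comes first in memory.
The bytes are already most-significant first: 0xB0B6.
0xB0B6 = 45238.

45238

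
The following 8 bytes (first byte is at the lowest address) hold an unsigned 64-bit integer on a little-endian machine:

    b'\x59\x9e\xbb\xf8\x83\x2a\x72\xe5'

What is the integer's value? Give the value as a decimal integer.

In little-endian order the low byte comes first in memory.
Reassemble most-significant byte first: E5 72 2A 83 F8 BB 9E 59 → 0xE5722A83F8BB9E59.
0xE5722A83F8BB9E59 = 16533323928332639833.

16533323928332639833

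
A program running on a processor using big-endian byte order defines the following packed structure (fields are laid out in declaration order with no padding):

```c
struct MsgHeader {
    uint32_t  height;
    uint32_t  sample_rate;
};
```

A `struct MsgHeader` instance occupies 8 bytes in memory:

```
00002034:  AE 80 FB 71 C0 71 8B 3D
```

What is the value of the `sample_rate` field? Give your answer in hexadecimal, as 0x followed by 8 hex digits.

0xC0718B3D

`sample_rate` follows `height` (4 bytes), so it starts at byte offset 4 and occupies 4 bytes.
Bytes at offsets 4..7: C0 71 8B 3D.
Big-endian stores the most-significant byte at the lowest address.
The bytes are already most-significant first: 0xC0718B3D.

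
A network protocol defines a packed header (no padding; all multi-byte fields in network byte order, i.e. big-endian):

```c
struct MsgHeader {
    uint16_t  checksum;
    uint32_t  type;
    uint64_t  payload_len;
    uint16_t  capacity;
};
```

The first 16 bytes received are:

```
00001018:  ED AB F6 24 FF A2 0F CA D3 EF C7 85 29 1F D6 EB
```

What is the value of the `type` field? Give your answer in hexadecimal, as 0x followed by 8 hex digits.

0xF624FFA2

`type` follows `checksum` (2 bytes), so it starts at byte offset 2 and occupies 4 bytes.
Bytes at offsets 2..5: F6 24 FF A2.
Big-endian stores the most-significant byte at the lowest address.
The bytes are already most-significant first: 0xF624FFA2.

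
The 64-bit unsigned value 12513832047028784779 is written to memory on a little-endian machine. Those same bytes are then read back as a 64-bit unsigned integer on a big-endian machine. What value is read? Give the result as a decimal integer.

10074002709164305069

12513832047028784779 in 64-bit hexadecimal is 0xADAA0FF2160CCE8B.
Stored little-endian, the bytes at ascending addresses are 8B CE 0C 16 F2 0F AA AD.
Read back as big-endian, the last byte is least significant, giving 0x8BCE0C16F20FAAAD.
0x8BCE0C16F20FAAAD = 10074002709164305069.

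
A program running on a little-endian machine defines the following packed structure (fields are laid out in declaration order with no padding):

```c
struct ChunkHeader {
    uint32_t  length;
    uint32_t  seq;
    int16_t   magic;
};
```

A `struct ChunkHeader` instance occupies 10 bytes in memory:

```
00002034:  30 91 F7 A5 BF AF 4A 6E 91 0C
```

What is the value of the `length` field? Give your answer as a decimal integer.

`length` is the first field, at byte offset 0, occupying 4 bytes.
Bytes at offsets 0..3: 30 91 F7 A5.
In little-endian order the low byte comes first in memory.
Reassemble most-significant byte first: A5 F7 91 30 → 0xA5F79130.
0xA5F79130 = 2784465200.

2784465200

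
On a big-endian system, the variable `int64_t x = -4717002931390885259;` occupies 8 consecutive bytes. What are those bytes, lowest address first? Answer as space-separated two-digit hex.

Two's complement of -4717002931390885259 in 64 bits: 4717002931390885259 = 0x4176292CA207AD8B; invert → 0xBE89D6D35DF85274; add 1 → 0xBE89D6D35DF85275.
Split into bytes (most-significant first): BE 89 D6 D3 5D F8 52 75.
In big-endian order the high byte comes first in memory.
So the memory order matches the most-significant-first order: BE 89 D6 D3 5D F8 52 75.

BE 89 D6 D3 5D F8 52 75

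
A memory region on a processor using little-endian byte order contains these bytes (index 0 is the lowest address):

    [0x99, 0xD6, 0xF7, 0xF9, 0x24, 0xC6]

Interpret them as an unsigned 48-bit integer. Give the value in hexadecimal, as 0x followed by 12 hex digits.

Little-endian stores the least-significant byte at the lowest address.
Reassemble most-significant byte first: C6 24 F9 F7 D6 99 → 0xC624F9F7D699.

0xC624F9F7D699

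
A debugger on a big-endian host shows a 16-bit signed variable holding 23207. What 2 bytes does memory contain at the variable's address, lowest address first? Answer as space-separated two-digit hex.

23207 in hexadecimal, padded to 16 bits, is 0x5AA7.
Split into bytes (most-significant first): 5A A7.
In big-endian order the high byte comes first in memory.
So the memory order matches the most-significant-first order: 5A A7.

5A A7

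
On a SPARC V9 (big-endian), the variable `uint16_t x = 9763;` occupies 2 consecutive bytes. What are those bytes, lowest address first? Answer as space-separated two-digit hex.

26 23

9763 in hexadecimal, padded to 16 bits, is 0x2623.
Split into bytes (most-significant first): 26 23.
In big-endian order the high byte comes first in memory.
So the memory order matches the most-significant-first order: 26 23.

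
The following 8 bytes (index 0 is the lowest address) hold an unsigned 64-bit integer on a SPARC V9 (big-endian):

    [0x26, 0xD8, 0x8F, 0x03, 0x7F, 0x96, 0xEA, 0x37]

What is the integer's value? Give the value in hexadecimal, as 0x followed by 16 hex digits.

0x26D88F037F96EA37

Big-endian: lowest address holds the most-significant byte.
The bytes are already most-significant first: 0x26D88F037F96EA37.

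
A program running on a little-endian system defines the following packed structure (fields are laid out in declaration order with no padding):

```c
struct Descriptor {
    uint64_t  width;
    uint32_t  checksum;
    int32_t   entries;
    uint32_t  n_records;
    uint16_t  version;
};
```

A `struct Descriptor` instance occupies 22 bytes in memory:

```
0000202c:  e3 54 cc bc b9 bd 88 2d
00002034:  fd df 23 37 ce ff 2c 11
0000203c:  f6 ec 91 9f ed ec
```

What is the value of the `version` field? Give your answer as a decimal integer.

`version` follows `width` (8 B), `checksum` (4 B), `entries` (4 B), `n_records` (4 B), so it starts at offset 8 + 4 + 4 + 4 = 20 and occupies 2 bytes.
Bytes at offsets 20..21: ED EC.
Little-endian stores the least-significant byte at the lowest address.
Reassemble most-significant byte first: EC ED → 0xECED.
0xECED = 60653.

60653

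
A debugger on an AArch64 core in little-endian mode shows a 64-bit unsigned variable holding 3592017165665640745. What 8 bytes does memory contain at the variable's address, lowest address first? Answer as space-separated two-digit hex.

3592017165665640745 in hexadecimal, padded to 64 bits, is 0x31D96894B29B2129.
Split into bytes (most-significant first): 31 D9 68 94 B2 9B 21 29.
Little-endian stores the least-significant byte at the lowest address.
So at ascending addresses the bytes are 29 21 9B B2 94 68 D9 31.

29 21 9B B2 94 68 D9 31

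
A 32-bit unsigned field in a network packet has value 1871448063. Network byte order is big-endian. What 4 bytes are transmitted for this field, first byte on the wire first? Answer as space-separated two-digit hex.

6F 8C 07 FF

1871448063 in hexadecimal, padded to 32 bits, is 0x6F8C07FF.
Split into bytes (most-significant first): 6F 8C 07 FF.
In big-endian order the high byte comes first in memory.
So the memory order matches the most-significant-first order: 6F 8C 07 FF.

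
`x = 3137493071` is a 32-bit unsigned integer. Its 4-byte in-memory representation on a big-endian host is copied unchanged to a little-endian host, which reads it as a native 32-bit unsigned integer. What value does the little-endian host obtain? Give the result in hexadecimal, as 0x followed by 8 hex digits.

0x4F5802BB

3137493071 in 32-bit hexadecimal is 0xBB02584F.
Stored big-endian, the bytes at ascending addresses are BB 02 58 4F.
Read back as little-endian, the first byte is least significant, giving 0x4F5802BB.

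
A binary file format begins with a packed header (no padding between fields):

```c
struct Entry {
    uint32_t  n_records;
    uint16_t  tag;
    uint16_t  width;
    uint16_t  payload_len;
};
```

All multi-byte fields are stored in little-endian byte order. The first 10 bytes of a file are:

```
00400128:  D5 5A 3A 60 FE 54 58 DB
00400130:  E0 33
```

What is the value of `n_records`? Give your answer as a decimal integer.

1614437077

`n_records` is the first field, at byte offset 0, occupying 4 bytes.
Bytes at offsets 0..3: D5 5A 3A 60.
In little-endian order the low byte comes first in memory.
Reassemble most-significant byte first: 60 3A 5A D5 → 0x603A5AD5.
0x603A5AD5 = 1614437077.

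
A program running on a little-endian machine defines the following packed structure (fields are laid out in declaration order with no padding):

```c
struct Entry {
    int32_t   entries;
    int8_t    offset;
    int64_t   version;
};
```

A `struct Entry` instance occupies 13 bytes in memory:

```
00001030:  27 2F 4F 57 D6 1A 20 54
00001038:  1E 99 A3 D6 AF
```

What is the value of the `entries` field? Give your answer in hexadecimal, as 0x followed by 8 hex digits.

`entries` is the first field, at byte offset 0, occupying 4 bytes.
Bytes at offsets 0..3: 27 2F 4F 57.
Little-endian: lowest address holds the least-significant byte.
Reassemble most-significant byte first: 57 4F 2F 27 → 0x574F2F27.

0x574F2F27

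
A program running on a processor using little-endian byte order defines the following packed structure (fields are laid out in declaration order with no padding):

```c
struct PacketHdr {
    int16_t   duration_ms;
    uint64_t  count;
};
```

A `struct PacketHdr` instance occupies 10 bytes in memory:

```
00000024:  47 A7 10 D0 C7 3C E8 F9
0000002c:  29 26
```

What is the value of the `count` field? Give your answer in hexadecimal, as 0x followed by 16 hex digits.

0x2629F9E83CC7D010

`count` follows `duration_ms` (2 bytes), so it starts at byte offset 2 and occupies 8 bytes.
Bytes at offsets 2..9: 10 D0 C7 3C E8 F9 29 26.
In little-endian order the low byte comes first in memory.
Reassemble most-significant byte first: 26 29 F9 E8 3C C7 D0 10 → 0x2629F9E83CC7D010.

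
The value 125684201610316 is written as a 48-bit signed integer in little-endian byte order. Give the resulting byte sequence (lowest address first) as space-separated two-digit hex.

4C DC 30 22 4F 72

125684201610316 in hexadecimal, padded to 48 bits, is 0x724F2230DC4C.
Split into bytes (most-significant first): 72 4F 22 30 DC 4C.
Little-endian stores the least-significant byte at the lowest address.
So at ascending addresses the bytes are 4C DC 30 22 4F 72.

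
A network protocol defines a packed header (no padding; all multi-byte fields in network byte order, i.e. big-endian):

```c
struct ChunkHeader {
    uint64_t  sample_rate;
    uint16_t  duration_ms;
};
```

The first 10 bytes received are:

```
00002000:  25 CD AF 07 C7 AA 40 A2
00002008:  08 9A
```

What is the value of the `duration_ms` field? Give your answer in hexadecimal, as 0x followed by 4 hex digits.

0x089A

`duration_ms` follows `sample_rate` (8 bytes), so it starts at byte offset 8 and occupies 2 bytes.
Bytes at offsets 8..9: 08 9A.
Big-endian stores the most-significant byte at the lowest address.
The bytes are already most-significant first: 0x089A.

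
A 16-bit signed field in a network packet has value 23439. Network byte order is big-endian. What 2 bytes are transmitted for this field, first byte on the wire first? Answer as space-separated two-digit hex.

23439 in hexadecimal, padded to 16 bits, is 0x5B8F.
Split into bytes (most-significant first): 5B 8F.
Big-endian: lowest address holds the most-significant byte.
So the memory order matches the most-significant-first order: 5B 8F.

5B 8F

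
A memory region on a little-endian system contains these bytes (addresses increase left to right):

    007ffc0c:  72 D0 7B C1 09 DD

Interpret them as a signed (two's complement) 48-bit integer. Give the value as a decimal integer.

-38441006149518

In little-endian order the low byte comes first in memory.
Reassemble most-significant byte first: DD 09 C1 7B D0 72 → 0xDD09C17BD072.
Top bit is set, so as a signed 48-bit value this is 0xDD09C17BD072 − 2^48 = -38441006149518.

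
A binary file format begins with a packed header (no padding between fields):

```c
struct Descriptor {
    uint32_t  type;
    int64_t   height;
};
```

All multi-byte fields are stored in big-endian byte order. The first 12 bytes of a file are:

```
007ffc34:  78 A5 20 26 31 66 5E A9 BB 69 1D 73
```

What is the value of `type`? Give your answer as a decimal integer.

2024087590

`type` is the first field, at byte offset 0, occupying 4 bytes.
Bytes at offsets 0..3: 78 A5 20 26.
Big-endian: lowest address holds the most-significant byte.
The bytes are already most-significant first: 0x78A52026.
0x78A52026 = 2024087590.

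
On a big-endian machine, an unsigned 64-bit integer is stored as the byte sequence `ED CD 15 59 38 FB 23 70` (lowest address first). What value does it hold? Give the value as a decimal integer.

Big-endian: lowest address holds the most-significant byte.
The bytes are already most-significant first: 0xEDCD155938FB2370.
0xEDCD155938FB2370 = 17135375630166860656.

17135375630166860656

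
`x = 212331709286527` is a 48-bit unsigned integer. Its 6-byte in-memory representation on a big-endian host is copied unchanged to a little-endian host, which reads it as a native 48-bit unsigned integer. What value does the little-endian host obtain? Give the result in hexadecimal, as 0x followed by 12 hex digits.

212331709286527 in 48-bit hexadecimal is 0xC11D541B487F.
Stored big-endian, the bytes at ascending addresses are C1 1D 54 1B 48 7F.
Read back as little-endian, the first byte is least significant, giving 0x7F481B541DC1.

0x7F481B541DC1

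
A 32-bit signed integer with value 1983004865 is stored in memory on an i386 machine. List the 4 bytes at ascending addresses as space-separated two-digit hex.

C1 40 32 76

1983004865 in hexadecimal, padded to 32 bits, is 0x763240C1.
Split into bytes (most-significant first): 76 32 40 C1.
Little-endian stores the least-significant byte at the lowest address.
So at ascending addresses the bytes are C1 40 32 76.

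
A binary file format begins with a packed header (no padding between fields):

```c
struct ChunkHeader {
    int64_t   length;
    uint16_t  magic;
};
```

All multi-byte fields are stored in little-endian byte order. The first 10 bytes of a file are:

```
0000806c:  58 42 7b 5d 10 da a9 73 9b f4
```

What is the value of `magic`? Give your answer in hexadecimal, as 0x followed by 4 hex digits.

0xF49B

`magic` follows `length` (8 bytes), so it starts at byte offset 8 and occupies 2 bytes.
Bytes at offsets 8..9: 9B F4.
Little-endian stores the least-significant byte at the lowest address.
Reassemble most-significant byte first: F4 9B → 0xF49B.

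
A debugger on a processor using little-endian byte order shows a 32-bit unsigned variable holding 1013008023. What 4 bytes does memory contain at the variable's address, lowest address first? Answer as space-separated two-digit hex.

97 46 61 3C

1013008023 in hexadecimal, padded to 32 bits, is 0x3C614697.
Split into bytes (most-significant first): 3C 61 46 97.
In little-endian order the low byte comes first in memory.
So at ascending addresses the bytes are 97 46 61 3C.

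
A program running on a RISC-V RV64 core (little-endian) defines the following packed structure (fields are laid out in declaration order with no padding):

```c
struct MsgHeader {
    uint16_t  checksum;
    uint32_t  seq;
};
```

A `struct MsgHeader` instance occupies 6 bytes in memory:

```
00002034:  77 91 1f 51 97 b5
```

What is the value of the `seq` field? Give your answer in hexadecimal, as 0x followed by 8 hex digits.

0xB597511F

`seq` follows `checksum` (2 bytes), so it starts at byte offset 2 and occupies 4 bytes.
Bytes at offsets 2..5: 1F 51 97 B5.
Little-endian stores the least-significant byte at the lowest address.
Reassemble most-significant byte first: B5 97 51 1F → 0xB597511F.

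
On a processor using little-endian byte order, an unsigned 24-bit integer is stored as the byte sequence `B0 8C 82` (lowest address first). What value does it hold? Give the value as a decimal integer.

8555696

In little-endian order the low byte comes first in memory.
Reassemble most-significant byte first: 82 8C B0 → 0x828CB0.
0x828CB0 = 8555696.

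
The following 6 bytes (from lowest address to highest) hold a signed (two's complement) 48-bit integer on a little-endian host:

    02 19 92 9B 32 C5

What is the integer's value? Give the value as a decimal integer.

Little-endian: lowest address holds the least-significant byte.
Reassemble most-significant byte first: C5 32 9B 92 19 02 → 0xC5329B921902.
Top bit is set, so as a signed 48-bit value this is 0xC5329B921902 − 2^48 = -64653827630846.

-64653827630846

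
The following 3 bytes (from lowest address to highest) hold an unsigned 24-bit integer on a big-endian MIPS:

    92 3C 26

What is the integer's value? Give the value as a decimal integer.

9583654

Big-endian: lowest address holds the most-significant byte.
The bytes are already most-significant first: 0x923C26.
0x923C26 = 9583654.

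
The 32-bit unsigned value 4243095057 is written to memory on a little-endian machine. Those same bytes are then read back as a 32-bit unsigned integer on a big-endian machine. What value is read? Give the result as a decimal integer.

4243095057 in 32-bit hexadecimal is 0xFCE87E11.
Stored little-endian, the bytes at ascending addresses are 11 7E E8 FC.
Read back as big-endian, the last byte is least significant, giving 0x117EE8FC.
0x117EE8FC = 293529852.

293529852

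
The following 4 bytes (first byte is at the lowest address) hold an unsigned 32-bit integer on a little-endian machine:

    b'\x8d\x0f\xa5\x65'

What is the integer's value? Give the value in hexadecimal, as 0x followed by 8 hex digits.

0x65A50F8D

Little-endian stores the least-significant byte at the lowest address.
Reassemble most-significant byte first: 65 A5 0F 8D → 0x65A50F8D.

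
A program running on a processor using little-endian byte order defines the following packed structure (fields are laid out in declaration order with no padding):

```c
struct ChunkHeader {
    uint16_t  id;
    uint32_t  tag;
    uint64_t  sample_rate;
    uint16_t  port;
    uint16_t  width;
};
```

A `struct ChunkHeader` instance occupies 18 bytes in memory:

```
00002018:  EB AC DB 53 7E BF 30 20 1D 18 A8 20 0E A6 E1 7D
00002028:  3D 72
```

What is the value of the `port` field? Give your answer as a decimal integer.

32225

`port` follows `id` (2 B), `tag` (4 B), `sample_rate` (8 B), so it starts at offset 2 + 4 + 8 = 14 and occupies 2 bytes.
Bytes at offsets 14..15: E1 7D.
Little-endian: lowest address holds the least-significant byte.
Reassemble most-significant byte first: 7D E1 → 0x7DE1.
0x7DE1 = 32225.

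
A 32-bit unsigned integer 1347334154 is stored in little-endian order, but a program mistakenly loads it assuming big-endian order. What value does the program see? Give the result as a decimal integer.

1347334154 in 32-bit hexadecimal is 0x504EB00A.
Stored little-endian, the bytes at ascending addresses are 0A B0 4E 50.
Read back as big-endian, the last byte is least significant, giving 0x0AB04E50.
0x0AB04E50 = 179326544.

179326544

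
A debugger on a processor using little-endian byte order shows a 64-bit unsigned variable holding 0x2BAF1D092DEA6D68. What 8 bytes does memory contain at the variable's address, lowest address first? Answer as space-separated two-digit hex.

Split into bytes (most-significant first): 2B AF 1D 09 2D EA 6D 68.
Little-endian: lowest address holds the least-significant byte.
So at ascending addresses the bytes are 68 6D EA 2D 09 1D AF 2B.

68 6D EA 2D 09 1D AF 2B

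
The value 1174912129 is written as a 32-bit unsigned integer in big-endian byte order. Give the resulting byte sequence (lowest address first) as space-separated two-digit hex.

1174912129 in hexadecimal, padded to 32 bits, is 0x4607BC81.
Split into bytes (most-significant first): 46 07 BC 81.
Big-endian: lowest address holds the most-significant byte.
So the memory order matches the most-significant-first order: 46 07 BC 81.

46 07 BC 81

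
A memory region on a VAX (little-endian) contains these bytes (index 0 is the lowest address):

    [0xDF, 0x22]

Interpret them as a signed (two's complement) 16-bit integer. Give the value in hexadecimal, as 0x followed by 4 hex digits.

0x22DF

Little-endian: lowest address holds the least-significant byte.
Reassemble most-significant byte first: 22 DF → 0x22DF.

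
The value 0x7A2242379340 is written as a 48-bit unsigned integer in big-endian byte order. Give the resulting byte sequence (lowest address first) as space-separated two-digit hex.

7A 22 42 37 93 40

Split into bytes (most-significant first): 7A 22 42 37 93 40.
Big-endian stores the most-significant byte at the lowest address.
So the memory order matches the most-significant-first order: 7A 22 42 37 93 40.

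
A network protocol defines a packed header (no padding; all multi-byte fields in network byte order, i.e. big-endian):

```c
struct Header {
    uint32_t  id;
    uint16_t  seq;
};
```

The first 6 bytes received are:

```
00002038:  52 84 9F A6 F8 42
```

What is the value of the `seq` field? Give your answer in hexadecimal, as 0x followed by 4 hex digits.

`seq` follows `id` (4 bytes), so it starts at byte offset 4 and occupies 2 bytes.
Bytes at offsets 4..5: F8 42.
Big-endian stores the most-significant byte at the lowest address.
The bytes are already most-significant first: 0xF842.

0xF842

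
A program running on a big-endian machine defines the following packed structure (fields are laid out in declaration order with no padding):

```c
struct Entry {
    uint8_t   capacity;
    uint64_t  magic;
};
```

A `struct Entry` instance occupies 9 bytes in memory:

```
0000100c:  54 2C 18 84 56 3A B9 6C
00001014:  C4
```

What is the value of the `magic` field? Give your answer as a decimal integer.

3177435042997169348

`magic` follows `capacity` (1 byte), so it starts at byte offset 1 and occupies 8 bytes.
Bytes at offsets 1..8: 2C 18 84 56 3A B9 6C C4.
Big-endian: lowest address holds the most-significant byte.
The bytes are already most-significant first: 0x2C1884563AB96CC4.
0x2C1884563AB96CC4 = 3177435042997169348.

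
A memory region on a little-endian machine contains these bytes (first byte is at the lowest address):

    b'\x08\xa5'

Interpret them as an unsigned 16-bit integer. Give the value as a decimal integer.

In little-endian order the low byte comes first in memory.
Reassemble most-significant byte first: A5 08 → 0xA508.
0xA508 = 42248.

42248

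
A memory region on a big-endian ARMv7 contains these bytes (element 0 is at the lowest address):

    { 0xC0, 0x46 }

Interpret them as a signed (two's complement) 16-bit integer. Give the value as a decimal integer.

In big-endian order the high byte comes first in memory.
The bytes are already most-significant first: 0xC046.
Top bit is set, so as a signed 16-bit value this is 0xC046 − 2^16 = -16314.

-16314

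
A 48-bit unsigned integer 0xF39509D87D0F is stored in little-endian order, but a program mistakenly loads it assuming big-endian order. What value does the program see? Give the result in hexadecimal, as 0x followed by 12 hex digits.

0x0F7DD80995F3

Stored little-endian, the bytes at ascending addresses are 0F 7D D8 09 95 F3.
Read back as big-endian, the last byte is least significant, giving 0x0F7DD80995F3.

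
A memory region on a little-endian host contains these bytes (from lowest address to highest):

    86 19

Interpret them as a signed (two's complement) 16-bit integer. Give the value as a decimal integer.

6534

In little-endian order the low byte comes first in memory.
Reassemble most-significant byte first: 19 86 → 0x1986.
0x1986 = 6534.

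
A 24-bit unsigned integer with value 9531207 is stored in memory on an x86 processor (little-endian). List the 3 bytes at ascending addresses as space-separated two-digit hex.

9531207 in hexadecimal, padded to 24 bits, is 0x916F47.
Split into bytes (most-significant first): 91 6F 47.
In little-endian order the low byte comes first in memory.
So at ascending addresses the bytes are 47 6F 91.

47 6F 91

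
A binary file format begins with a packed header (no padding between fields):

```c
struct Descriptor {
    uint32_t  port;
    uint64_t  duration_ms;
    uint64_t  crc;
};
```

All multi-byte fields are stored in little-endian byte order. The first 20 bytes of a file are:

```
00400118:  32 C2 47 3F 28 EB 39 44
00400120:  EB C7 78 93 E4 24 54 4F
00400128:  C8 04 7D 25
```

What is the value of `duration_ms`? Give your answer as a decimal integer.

`duration_ms` follows `port` (4 bytes), so it starts at byte offset 4 and occupies 8 bytes.
Bytes at offsets 4..11: 28 EB 39 44 EB C7 78 93.
In little-endian order the low byte comes first in memory.
Reassemble most-significant byte first: 93 78 C7 EB 44 39 EB 28 → 0x9378C7EB4439EB28.
0x9378C7EB4439EB28 = 10626463134056573736.

10626463134056573736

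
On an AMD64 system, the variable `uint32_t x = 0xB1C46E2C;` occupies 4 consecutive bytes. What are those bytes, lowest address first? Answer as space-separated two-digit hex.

Split into bytes (most-significant first): B1 C4 6E 2C.
Little-endian: lowest address holds the least-significant byte.
So at ascending addresses the bytes are 2C 6E C4 B1.

2C 6E C4 B1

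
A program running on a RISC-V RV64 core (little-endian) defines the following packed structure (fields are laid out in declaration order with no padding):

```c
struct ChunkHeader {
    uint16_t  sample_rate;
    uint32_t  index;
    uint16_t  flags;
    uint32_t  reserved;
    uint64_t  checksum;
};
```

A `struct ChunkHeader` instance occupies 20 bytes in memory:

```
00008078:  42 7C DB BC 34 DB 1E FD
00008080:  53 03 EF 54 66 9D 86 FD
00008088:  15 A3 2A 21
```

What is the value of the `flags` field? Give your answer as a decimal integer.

`flags` follows `sample_rate` (2 B), `index` (4 B), so it starts at offset 2 + 4 = 6 and occupies 2 bytes.
Bytes at offsets 6..7: 1E FD.
Little-endian stores the least-significant byte at the lowest address.
Reassemble most-significant byte first: FD 1E → 0xFD1E.
0xFD1E = 64798.

64798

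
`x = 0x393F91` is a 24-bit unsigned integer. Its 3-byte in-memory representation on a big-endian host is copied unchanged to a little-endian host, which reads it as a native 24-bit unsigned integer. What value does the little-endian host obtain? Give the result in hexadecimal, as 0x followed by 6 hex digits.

0x913F39

Stored big-endian, the bytes at ascending addresses are 39 3F 91.
Read back as little-endian, the first byte is least significant, giving 0x913F39.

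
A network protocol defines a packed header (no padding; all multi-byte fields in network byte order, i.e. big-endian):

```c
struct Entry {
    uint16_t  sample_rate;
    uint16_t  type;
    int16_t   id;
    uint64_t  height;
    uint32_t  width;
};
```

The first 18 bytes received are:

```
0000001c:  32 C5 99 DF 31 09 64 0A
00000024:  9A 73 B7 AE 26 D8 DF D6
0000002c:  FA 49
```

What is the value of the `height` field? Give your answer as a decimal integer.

7208743975353460440

`height` follows `sample_rate` (2 B), `type` (2 B), `id` (2 B), so it starts at offset 2 + 2 + 2 = 6 and occupies 8 bytes.
Bytes at offsets 6..13: 64 0A 9A 73 B7 AE 26 D8.
In big-endian order the high byte comes first in memory.
The bytes are already most-significant first: 0x640A9A73B7AE26D8.
0x640A9A73B7AE26D8 = 7208743975353460440.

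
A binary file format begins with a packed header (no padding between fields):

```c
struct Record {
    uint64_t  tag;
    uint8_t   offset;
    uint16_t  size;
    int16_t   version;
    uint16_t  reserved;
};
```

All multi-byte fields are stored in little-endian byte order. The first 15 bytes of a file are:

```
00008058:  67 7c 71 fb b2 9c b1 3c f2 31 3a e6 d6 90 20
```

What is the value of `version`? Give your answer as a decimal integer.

-10522

`version` follows `tag` (8 B), `offset` (1 B), `size` (2 B), so it starts at offset 8 + 1 + 2 = 11 and occupies 2 bytes.
Bytes at offsets 11..12: E6 D6.
Little-endian: lowest address holds the least-significant byte.
Reassemble most-significant byte first: D6 E6 → 0xD6E6.
Top bit is set, so as a signed 16-bit value this is 0xD6E6 − 2^16 = -10522.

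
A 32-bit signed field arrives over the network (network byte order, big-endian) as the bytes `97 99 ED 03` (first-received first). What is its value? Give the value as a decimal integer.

-1751519997

Big-endian stores the most-significant byte at the lowest address.
The bytes are already most-significant first: 0x9799ED03.
Top bit is set, so as a signed 32-bit value this is 0x9799ED03 − 2^32 = -1751519997.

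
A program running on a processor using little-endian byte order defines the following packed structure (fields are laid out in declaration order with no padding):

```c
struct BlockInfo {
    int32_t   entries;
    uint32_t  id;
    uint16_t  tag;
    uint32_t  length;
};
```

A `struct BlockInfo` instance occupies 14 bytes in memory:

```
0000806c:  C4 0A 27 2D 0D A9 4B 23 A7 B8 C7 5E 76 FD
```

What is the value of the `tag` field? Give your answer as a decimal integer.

`tag` follows `entries` (4 B), `id` (4 B), so it starts at offset 4 + 4 = 8 and occupies 2 bytes.
Bytes at offsets 8..9: A7 B8.
Little-endian: lowest address holds the least-significant byte.
Reassemble most-significant byte first: B8 A7 → 0xB8A7.
0xB8A7 = 47271.

47271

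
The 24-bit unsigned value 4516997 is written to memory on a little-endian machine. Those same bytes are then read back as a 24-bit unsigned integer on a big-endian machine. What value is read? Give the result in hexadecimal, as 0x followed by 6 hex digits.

0x85EC44

4516997 in 24-bit hexadecimal is 0x44EC85.
Stored little-endian, the bytes at ascending addresses are 85 EC 44.
Read back as big-endian, the last byte is least significant, giving 0x85EC44.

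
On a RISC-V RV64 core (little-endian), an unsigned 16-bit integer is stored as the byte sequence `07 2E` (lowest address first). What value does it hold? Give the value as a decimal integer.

Little-endian stores the least-significant byte at the lowest address.
Reassemble most-significant byte first: 2E 07 → 0x2E07.
0x2E07 = 11783.

11783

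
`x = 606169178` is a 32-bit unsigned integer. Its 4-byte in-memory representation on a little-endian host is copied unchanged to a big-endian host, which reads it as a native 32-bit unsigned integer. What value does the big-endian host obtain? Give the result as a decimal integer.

1516773668

606169178 in 32-bit hexadecimal is 0x2421685A.
Stored little-endian, the bytes at ascending addresses are 5A 68 21 24.
Read back as big-endian, the last byte is least significant, giving 0x5A682124.
0x5A682124 = 1516773668.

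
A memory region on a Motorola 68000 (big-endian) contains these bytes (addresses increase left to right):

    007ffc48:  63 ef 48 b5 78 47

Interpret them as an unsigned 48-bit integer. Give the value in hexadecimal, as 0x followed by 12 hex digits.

0x63EF48B57847

Big-endian: lowest address holds the most-significant byte.
The bytes are already most-significant first: 0x63EF48B57847.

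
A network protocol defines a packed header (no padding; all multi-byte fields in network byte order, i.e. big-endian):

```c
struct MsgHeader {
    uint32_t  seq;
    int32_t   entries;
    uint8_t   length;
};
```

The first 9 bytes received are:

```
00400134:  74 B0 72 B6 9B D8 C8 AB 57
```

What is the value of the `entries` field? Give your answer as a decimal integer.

`entries` follows `seq` (4 bytes), so it starts at byte offset 4 and occupies 4 bytes.
Bytes at offsets 4..7: 9B D8 C8 AB.
Big-endian: lowest address holds the most-significant byte.
The bytes are already most-significant first: 0x9BD8C8AB.
Top bit is set, so as a signed 32-bit value this is 0x9BD8C8AB − 2^32 = -1680291669.

-1680291669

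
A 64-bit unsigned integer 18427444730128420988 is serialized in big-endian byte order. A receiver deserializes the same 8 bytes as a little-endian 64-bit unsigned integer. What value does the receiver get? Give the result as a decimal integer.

8993814252656507903

18427444730128420988 in 64-bit hexadecimal is 0xFFBB6F596972D07C.
Stored big-endian, the bytes at ascending addresses are FF BB 6F 59 69 72 D0 7C.
Read back as little-endian, the first byte is least significant, giving 0x7CD07269596FBBFF.
0x7CD07269596FBBFF = 8993814252656507903.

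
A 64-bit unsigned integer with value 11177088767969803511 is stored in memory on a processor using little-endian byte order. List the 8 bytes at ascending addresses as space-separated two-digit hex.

F7 3C D9 05 04 FF 1C 9B

11177088767969803511 in hexadecimal, padded to 64 bits, is 0x9B1CFF0405D93CF7.
Split into bytes (most-significant first): 9B 1C FF 04 05 D9 3C F7.
In little-endian order the low byte comes first in memory.
So at ascending addresses the bytes are F7 3C D9 05 04 FF 1C 9B.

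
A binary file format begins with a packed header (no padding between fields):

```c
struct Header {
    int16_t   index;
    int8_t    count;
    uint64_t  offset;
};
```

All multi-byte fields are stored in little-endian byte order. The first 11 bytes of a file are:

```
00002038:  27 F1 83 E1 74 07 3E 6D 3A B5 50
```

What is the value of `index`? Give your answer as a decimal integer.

-3801

`index` is the first field, at byte offset 0, occupying 2 bytes.
Bytes at offsets 0..1: 27 F1.
Little-endian stores the least-significant byte at the lowest address.
Reassemble most-significant byte first: F1 27 → 0xF127.
Top bit is set, so as a signed 16-bit value this is 0xF127 − 2^16 = -3801.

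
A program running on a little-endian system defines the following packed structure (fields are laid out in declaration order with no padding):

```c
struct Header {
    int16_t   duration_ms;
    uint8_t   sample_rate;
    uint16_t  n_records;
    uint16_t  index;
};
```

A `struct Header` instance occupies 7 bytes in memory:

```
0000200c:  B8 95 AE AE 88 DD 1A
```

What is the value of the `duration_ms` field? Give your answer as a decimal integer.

-27208

`duration_ms` is the first field, at byte offset 0, occupying 2 bytes.
Bytes at offsets 0..1: B8 95.
Little-endian stores the least-significant byte at the lowest address.
Reassemble most-significant byte first: 95 B8 → 0x95B8.
Top bit is set, so as a signed 16-bit value this is 0x95B8 − 2^16 = -27208.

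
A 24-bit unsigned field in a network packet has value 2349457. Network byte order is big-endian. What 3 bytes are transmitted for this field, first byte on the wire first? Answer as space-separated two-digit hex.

23 D9 91

2349457 in hexadecimal, padded to 24 bits, is 0x23D991.
Split into bytes (most-significant first): 23 D9 91.
Big-endian stores the most-significant byte at the lowest address.
So the memory order matches the most-significant-first order: 23 D9 91.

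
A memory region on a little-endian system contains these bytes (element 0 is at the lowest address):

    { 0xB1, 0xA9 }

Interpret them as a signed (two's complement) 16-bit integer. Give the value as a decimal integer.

Little-endian stores the least-significant byte at the lowest address.
Reassemble most-significant byte first: A9 B1 → 0xA9B1.
Top bit is set, so as a signed 16-bit value this is 0xA9B1 − 2^16 = -22095.

-22095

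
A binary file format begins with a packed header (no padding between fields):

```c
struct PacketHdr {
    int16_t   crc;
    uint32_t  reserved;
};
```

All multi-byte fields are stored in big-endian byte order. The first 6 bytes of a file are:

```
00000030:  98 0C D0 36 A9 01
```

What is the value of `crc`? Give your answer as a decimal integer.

`crc` is the first field, at byte offset 0, occupying 2 bytes.
Bytes at offsets 0..1: 98 0C.
Big-endian stores the most-significant byte at the lowest address.
The bytes are already most-significant first: 0x980C.
Top bit is set, so as a signed 16-bit value this is 0x980C − 2^16 = -26612.

-26612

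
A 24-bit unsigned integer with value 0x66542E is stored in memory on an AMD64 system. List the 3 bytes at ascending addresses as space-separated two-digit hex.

Split into bytes (most-significant first): 66 54 2E.
In little-endian order the low byte comes first in memory.
So at ascending addresses the bytes are 2E 54 66.

2E 54 66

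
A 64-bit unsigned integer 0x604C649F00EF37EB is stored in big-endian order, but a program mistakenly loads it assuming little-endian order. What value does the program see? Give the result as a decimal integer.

16949278508585340000

Stored big-endian, the bytes at ascending addresses are 60 4C 64 9F 00 EF 37 EB.
Read back as little-endian, the first byte is least significant, giving 0xEB37EF009F644C60.
0xEB37EF009F644C60 = 16949278508585340000.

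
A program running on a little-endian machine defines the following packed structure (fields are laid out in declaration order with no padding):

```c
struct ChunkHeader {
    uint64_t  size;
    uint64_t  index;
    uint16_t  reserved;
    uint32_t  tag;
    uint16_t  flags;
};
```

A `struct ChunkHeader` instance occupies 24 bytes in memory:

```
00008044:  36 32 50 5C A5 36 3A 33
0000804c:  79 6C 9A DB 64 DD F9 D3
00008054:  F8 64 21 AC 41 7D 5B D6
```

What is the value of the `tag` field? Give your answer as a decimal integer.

2101455905

`tag` follows `size` (8 B), `index` (8 B), `reserved` (2 B), so it starts at offset 8 + 8 + 2 = 18 and occupies 4 bytes.
Bytes at offsets 18..21: 21 AC 41 7D.
Little-endian: lowest address holds the least-significant byte.
Reassemble most-significant byte first: 7D 41 AC 21 → 0x7D41AC21.
0x7D41AC21 = 2101455905.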